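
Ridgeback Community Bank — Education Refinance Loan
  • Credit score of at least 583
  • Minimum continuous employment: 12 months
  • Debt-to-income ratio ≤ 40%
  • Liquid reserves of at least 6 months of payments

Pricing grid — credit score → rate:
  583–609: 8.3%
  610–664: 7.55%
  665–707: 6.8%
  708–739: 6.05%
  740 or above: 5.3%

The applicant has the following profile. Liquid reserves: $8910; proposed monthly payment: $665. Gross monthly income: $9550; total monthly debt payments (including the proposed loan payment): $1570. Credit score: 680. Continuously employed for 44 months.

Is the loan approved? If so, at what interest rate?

Credit score 680 ≥ 583 (meets minimum)
Liquid reserves cover 8,910/665 = 13.4 months — ≥ 6 required
Employment 44 ≥ 12 months
DTI = 1,570/9,550 = 16.4% ≤ 40%
All requirements met. Score 680 falls in the 665–707 tier → 6.8%.

Approved at 6.8%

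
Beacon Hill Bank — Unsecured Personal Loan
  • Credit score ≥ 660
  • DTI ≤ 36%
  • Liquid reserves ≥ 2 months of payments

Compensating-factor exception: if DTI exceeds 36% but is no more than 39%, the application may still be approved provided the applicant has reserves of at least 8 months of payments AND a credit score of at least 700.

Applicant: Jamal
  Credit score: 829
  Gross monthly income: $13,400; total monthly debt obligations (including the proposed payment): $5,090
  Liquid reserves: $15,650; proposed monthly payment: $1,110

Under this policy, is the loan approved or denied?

Approved

Credit score 829 ≥ 660 (meets base)
DTI = 5,090/13,400 = 38% > 36% — standard DTI limit exceeded.
Liquid reserves cover 15,650/1,110 = 14.1 months — ≥ 2 required
38% falls in the override range (36%–39%), so the compensating-factor test applies.
Reserves 14.1 ≥ 8 months; credit score 829 ≥ 700.
Both override conditions satisfied; DTI exception granted.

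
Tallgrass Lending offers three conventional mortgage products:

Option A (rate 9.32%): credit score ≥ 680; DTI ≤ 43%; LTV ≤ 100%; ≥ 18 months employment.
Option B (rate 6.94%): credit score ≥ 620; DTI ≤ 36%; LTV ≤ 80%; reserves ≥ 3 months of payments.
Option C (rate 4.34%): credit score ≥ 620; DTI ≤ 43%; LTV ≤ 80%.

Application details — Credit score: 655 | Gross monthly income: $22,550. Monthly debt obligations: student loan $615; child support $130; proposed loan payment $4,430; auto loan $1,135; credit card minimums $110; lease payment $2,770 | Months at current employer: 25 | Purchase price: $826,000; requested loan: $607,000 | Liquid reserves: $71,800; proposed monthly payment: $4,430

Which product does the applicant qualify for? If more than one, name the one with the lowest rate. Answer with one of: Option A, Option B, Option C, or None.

Total debts = (615 + 130 + 4,430 + 1,135 + 110 + 2,770) = 9,190; DTI = 9,190/22,550 = 40.8%.
LTV = 607,000/826,000 = 73.5%.
Reserves = 71,800/4,430 = 16.2 months.
Option A: score 655 < 680; DTI 40.8% ≤ 43%; LTV 73.5% ≤ 100%; employment 25 ≥ 18 mo → does not qualify.
Option B: score 655 ≥ 620; DTI 40.8% > 36%; LTV 73.5% ≤ 80%; reserves 16.2 ≥ 3 mo → does not qualify.
Option C: score 655 ≥ 620; DTI 40.8% ≤ 43%; LTV 73.5% ≤ 80% → qualifies.

Option C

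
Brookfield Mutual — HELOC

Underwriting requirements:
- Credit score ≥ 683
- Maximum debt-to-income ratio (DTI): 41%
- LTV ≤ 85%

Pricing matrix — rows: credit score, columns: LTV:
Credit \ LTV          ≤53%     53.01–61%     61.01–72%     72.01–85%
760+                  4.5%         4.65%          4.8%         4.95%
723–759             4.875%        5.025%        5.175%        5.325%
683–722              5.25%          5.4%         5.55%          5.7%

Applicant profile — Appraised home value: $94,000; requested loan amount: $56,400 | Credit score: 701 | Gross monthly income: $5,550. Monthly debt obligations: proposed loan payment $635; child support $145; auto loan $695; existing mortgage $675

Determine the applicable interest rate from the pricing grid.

Credit score 701 ≥ 683; Total monthly debts = (635 + 145 + 695 + 675) = 2,150. Debt-to-income = 2,150/5,550 = 38.7% — meets 41% limit
LTV = 56,400/94,000 = 60% ≤ 85%
Credit 701 → row 683–722; LTV 60% → column 53.01–61%. Grid cell → 5.4%.

5.4%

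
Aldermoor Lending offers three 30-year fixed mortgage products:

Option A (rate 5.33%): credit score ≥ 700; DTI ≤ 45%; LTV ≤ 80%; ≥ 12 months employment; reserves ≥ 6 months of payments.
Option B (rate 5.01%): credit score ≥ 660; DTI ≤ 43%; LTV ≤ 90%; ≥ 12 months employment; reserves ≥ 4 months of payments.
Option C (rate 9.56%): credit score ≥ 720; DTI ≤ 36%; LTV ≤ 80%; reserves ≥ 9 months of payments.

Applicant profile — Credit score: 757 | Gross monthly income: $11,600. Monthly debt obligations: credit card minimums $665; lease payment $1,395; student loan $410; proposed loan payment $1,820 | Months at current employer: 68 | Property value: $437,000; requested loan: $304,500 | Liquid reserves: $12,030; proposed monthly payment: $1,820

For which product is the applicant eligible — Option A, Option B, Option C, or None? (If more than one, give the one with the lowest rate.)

Option B

Total debts = (665 + 1,395 + 410 + 1,820) = 4,290; DTI = 4,290/11,600 = 37%.
LTV = 304,500/437,000 = 69.7%.
Reserves = 12,030/1,820 = 6.6 months.
Option A: score 757 ≥ 700; DTI 37% ≤ 45%; LTV 69.7% ≤ 80%; employment 68 ≥ 12 mo; reserves 6.6 ≥ 6 mo → qualifies.
Option B: score 757 ≥ 660; DTI 37% ≤ 43%; LTV 69.7% ≤ 90%; employment 68 ≥ 12 mo; reserves 6.6 ≥ 4 mo → qualifies.
Option C: score 757 ≥ 720; DTI 37% > 36%; LTV 69.7% ≤ 80%; reserves 6.6 < 9 mo → does not qualify.
Qualifying: Option A, Option B. Lowest rate is 5.01% → Option B.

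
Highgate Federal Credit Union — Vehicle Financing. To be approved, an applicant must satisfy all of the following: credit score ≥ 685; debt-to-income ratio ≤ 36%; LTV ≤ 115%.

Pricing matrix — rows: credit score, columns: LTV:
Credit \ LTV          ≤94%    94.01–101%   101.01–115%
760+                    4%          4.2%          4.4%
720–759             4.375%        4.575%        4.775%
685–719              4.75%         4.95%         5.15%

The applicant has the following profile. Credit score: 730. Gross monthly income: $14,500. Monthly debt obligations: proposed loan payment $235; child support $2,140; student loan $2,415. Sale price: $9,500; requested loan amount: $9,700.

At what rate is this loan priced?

Credit score 730 ≥ 685; Total monthly debts = (235 + 2,140 + 2,415) = 4,790. DTI = 4,790/14,500 = 33% ≤ 36%
LTV: 9,700 ÷ 9,500 = 102.1%, within 115% cap
Credit 730 → row 720–759; LTV 102.1% → column 101.01–115%. Grid cell → 4.775%.

4.775%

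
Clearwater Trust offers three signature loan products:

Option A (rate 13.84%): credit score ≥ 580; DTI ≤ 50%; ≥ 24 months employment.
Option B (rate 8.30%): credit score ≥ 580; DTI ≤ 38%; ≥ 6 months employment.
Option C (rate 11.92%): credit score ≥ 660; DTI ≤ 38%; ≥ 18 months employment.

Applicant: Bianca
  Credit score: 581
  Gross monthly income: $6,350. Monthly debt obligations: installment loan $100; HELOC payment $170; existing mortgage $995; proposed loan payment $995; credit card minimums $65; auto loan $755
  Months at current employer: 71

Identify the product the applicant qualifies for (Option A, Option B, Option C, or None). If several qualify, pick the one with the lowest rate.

Total debts = (100 + 170 + 995 + 995 + 65 + 755) = 3,080; DTI = 3,080/6,350 = 48.5%.
Option A: score 581 ≥ 580; DTI 48.5% ≤ 50%; employment 71 ≥ 24 mo → qualifies.
Option B: score 581 ≥ 580; DTI 48.5% > 38%; employment 71 ≥ 6 mo → does not qualify.
Option C: score 581 < 660; DTI 48.5% > 38%; employment 71 ≥ 18 mo → does not qualify.

Option A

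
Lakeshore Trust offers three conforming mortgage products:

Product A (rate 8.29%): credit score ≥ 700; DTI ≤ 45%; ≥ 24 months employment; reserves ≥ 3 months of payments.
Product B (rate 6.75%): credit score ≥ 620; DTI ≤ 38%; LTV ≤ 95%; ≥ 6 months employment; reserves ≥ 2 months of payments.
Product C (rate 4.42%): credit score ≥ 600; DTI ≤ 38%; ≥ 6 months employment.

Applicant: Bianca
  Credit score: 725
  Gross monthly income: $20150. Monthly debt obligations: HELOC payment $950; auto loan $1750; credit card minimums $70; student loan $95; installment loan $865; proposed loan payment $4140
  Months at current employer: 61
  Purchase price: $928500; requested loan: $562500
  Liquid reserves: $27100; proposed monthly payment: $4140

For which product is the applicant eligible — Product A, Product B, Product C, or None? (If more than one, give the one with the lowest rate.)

Product A

Total debts = (950 + 1,750 + 70 + 95 + 865 + 4,140) = 7,870; DTI = 7,870/20,150 = 39.1%.
LTV = 562,500/928,500 = 60.6%.
Reserves = 27,100/4,140 = 6.5 months.
Product A: score 725 ≥ 700; DTI 39.1% ≤ 45%; employment 61 ≥ 24 mo; reserves 6.5 ≥ 3 mo → qualifies.
Product B: score 725 ≥ 620; DTI 39.1% > 38%; LTV 60.6% ≤ 95%; employment 61 ≥ 6 mo; reserves 6.5 ≥ 2 mo → does not qualify.
Product C: score 725 ≥ 600; DTI 39.1% > 38%; employment 61 ≥ 6 mo → does not qualify.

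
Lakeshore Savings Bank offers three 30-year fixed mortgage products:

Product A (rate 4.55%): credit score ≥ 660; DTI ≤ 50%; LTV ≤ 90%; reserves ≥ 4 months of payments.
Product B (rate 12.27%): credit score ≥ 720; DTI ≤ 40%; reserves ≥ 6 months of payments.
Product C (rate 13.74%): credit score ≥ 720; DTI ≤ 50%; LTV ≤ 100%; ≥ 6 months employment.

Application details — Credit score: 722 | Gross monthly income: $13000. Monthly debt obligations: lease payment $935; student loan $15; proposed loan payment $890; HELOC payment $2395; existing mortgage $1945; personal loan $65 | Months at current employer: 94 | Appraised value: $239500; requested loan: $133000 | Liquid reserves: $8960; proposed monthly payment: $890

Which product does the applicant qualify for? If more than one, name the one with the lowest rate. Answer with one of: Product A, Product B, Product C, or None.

Total debts = (935 + 15 + 890 + 2,395 + 1,945 + 65) = 6,245; DTI = 6,245/13,000 = 48%.
LTV = 133,000/239,500 = 55.5%.
Reserves = 8,960/890 = 10.1 months.
Product A: score 722 ≥ 660; DTI 48% ≤ 50%; LTV 55.5% ≤ 90%; reserves 10.1 ≥ 4 mo → qualifies.
Product B: score 722 ≥ 720; DTI 48% > 40%; reserves 10.1 ≥ 6 mo → does not qualify.
Product C: score 722 ≥ 720; DTI 48% ≤ 50%; LTV 55.5% ≤ 100%; employment 94 ≥ 6 mo → qualifies.
Qualifying: Product A, Product C. Lowest rate is 4.55% → Product A.

Product A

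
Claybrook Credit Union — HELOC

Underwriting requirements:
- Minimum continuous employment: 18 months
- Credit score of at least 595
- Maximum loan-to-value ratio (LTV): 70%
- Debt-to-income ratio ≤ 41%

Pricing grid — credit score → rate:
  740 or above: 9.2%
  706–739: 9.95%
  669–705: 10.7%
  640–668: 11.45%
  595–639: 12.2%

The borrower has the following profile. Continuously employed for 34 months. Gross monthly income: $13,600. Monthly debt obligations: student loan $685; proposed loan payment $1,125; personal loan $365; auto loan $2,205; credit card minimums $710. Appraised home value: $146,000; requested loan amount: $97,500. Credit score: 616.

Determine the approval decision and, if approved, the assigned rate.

Approved at 12.2%

Credit score 616 ≥ 595 (meets minimum)
Employment 34 ≥ 18 months
LTV: 97,500 ÷ 146,000 = 66.8%, within 70% cap
Total monthly debts = (685 + 1,125 + 365 + 2,205 + 710) = 5,090. DTI = 5,090/13,600 = 37.4% ≤ 41%
All requirements met. Score 616 falls in the 595–639 tier → 12.2%.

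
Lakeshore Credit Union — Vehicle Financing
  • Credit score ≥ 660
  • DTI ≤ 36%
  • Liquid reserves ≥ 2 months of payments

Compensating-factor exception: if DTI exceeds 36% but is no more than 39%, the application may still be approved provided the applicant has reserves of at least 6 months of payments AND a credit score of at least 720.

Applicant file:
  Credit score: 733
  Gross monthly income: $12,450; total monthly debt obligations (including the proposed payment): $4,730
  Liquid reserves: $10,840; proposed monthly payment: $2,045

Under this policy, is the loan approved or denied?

Denied

Credit score 733 ≥ 660 (meets base)
DTI: 4,730 ÷ 12,450 = 38%, over the 36% base limit.
Reserves: 10,840 ÷ 2,045 = 5.3 months (meets 2-month minimum)
DTI 38% is within the 36%–39% exception band; checking compensating factors.
Override check — reserves: 5.3 mo (short of 6); score: 733 (ok).
Override conditions not both satisfied; exception does not apply.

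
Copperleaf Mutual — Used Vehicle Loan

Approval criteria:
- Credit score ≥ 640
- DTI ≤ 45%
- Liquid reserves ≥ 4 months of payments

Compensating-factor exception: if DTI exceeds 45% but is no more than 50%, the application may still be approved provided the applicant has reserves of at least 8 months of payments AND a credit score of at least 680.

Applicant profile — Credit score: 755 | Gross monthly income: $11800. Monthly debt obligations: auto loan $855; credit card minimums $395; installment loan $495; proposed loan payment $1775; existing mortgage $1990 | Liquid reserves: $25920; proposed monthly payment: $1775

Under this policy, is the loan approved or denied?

Approved

Credit score 755 ≥ 640 (meets base)
Total debts = (855 + 395 + 495 + 1,775 + 1,990) = 5,510. DTI: 5,510 ÷ 11,800 = 46.7%, over the 45% base limit.
Reserves: 25,920 ÷ 1,775 = 14.6 months (meets 4-month minimum)
46.7% falls in the override range (45%–50%), so the compensating-factor test applies.
Override check — reserves: 14.6 mo (ok); score: 755 (ok).
Both compensating conditions met → exception applies.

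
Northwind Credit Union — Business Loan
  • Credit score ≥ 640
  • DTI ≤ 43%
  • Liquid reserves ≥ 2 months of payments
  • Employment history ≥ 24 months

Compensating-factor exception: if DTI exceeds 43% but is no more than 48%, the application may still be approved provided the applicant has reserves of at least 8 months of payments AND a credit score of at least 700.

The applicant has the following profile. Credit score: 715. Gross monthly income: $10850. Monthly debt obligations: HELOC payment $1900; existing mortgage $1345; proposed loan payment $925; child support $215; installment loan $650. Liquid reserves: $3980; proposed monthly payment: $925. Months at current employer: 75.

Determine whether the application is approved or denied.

Denied

Credit score 715 ≥ 640 (meets base)
Total debts = (1,900 + 1,345 + 925 + 215 + 650) = 5,035. DTI = 5,035/10,850 = 46.4% > 43% — standard DTI limit exceeded.
Reserves = 3,980/925 = 4.3 months ≥ 2
Employment 75 ≥ 24 months
DTI 46.4% is within the 43%–48% exception band; checking compensating factors.
Override check — reserves: 4.3 mo (short of 8); score: 715 (ok).
Override conditions not both satisfied; exception does not apply.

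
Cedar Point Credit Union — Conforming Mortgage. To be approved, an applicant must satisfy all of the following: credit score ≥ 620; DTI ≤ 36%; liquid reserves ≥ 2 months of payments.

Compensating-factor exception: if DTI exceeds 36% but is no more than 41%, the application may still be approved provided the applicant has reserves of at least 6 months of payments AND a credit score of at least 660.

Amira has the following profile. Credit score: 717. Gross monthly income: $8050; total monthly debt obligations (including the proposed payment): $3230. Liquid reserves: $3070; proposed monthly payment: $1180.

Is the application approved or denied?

Credit score 717 ≥ 620 (meets base)
DTI: 3,230 ÷ 8,050 = 40.1%, over the 36% base limit.
Liquid reserves cover 3,070/1,180 = 2.6 months — ≥ 2 required
DTI 40.1% is within the 36%–41% exception band; checking compensating factors.
Override check — reserves: 2.6 mo (short of 6); score: 717 (ok).
Compensating-factor requirement not fully met.

Denied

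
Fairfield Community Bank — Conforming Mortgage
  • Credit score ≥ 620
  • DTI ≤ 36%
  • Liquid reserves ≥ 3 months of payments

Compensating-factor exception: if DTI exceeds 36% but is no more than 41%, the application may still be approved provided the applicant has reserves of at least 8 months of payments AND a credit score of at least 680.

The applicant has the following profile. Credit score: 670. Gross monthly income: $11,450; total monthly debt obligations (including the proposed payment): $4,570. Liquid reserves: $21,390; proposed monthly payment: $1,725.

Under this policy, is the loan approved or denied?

Denied

Credit score 670 ≥ 620 (meets base)
DTI = 4,570/11,450 = 39.9% > 36% — standard DTI limit exceeded.
Reserves: 21,390 ÷ 1,725 = 12.4 months (meets 3-month minimum)
39.9% falls in the override range (36%–41%), so the compensating-factor test applies.
Override check — reserves: 12.4 mo (ok); score: 670 (below 680).
Compensating-factor requirement not fully met.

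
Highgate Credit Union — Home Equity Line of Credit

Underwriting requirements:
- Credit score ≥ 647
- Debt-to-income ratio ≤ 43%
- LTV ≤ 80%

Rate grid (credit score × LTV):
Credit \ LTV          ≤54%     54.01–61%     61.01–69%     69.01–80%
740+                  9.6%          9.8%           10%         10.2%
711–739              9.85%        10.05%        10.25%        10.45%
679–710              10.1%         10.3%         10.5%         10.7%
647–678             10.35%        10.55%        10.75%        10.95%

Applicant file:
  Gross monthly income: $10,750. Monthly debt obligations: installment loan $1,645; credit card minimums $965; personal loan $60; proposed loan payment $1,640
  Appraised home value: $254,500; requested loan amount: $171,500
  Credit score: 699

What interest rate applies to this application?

Credit score 699 ≥ 647; Total monthly debts = (1,645 + 965 + 60 + 1,640) = 4,310. DTI = 4,310/10,750 = 40.1% ≤ 43%
LTV = 171,500/254,500 = 67.4% ≤ 80%
Row: 699 falls in 679–710. Column: 67.4% falls in 61.01–69%. Rate = 10.5%.

10.5%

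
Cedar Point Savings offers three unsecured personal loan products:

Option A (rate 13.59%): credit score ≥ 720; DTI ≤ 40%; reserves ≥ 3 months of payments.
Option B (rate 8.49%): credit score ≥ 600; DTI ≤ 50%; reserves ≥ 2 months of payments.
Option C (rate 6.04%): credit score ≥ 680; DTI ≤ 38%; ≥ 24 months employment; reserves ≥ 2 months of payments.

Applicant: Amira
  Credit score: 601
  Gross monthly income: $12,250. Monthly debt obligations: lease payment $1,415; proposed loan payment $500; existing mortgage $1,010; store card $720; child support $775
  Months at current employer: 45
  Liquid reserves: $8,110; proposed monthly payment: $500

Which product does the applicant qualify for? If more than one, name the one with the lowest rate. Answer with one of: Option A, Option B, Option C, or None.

Total debts = (1,415 + 500 + 1,010 + 720 + 775) = 4,420; DTI = 4,420/12,250 = 36.1%.
Reserves = 8,110/500 = 16.2 months.
Option A: score 601 < 720; DTI 36.1% ≤ 40%; reserves 16.2 ≥ 3 mo → does not qualify.
Option B: score 601 ≥ 600; DTI 36.1% ≤ 50%; reserves 16.2 ≥ 2 mo → qualifies.
Option C: score 601 < 680; DTI 36.1% ≤ 38%; employment 45 ≥ 24 mo; reserves 16.2 ≥ 2 mo → does not qualify.

Option B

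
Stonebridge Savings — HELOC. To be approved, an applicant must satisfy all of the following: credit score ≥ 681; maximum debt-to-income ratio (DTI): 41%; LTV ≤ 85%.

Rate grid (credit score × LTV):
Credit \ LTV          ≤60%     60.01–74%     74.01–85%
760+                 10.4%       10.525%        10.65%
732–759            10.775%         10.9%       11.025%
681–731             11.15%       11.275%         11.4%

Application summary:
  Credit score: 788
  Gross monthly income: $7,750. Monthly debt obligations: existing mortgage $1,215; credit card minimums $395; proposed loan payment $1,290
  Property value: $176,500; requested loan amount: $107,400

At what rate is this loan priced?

Credit score 788 ≥ 681; Total monthly debts = (1,215 + 395 + 1,290) = 2,900. Debt-to-income = 2,900/7,750 = 37.4% — meets 41% limit
LTV: 107,400 ÷ 176,500 = 60.8%, within 85% cap
Credit 788 → row 760+; LTV 60.8% → column 60.01–74%. Grid cell → 10.525%.

10.525%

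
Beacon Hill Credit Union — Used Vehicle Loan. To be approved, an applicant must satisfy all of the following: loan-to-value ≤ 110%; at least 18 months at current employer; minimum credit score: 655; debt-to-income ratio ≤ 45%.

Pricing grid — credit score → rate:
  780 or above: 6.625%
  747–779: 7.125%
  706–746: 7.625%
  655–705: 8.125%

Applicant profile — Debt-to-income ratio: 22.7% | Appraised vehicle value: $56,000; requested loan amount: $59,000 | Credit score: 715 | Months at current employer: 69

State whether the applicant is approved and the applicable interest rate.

Credit score 715 ≥ 655 (meets minimum)
DTI 22.7% is within the 45% limit
LTV = 59,000/56,000 = 105.4% ≤ 110%
Employment 69 ≥ 18 months
All requirements met. Score 715 falls in the 706–746 tier → 7.625%.

Approved at 7.625%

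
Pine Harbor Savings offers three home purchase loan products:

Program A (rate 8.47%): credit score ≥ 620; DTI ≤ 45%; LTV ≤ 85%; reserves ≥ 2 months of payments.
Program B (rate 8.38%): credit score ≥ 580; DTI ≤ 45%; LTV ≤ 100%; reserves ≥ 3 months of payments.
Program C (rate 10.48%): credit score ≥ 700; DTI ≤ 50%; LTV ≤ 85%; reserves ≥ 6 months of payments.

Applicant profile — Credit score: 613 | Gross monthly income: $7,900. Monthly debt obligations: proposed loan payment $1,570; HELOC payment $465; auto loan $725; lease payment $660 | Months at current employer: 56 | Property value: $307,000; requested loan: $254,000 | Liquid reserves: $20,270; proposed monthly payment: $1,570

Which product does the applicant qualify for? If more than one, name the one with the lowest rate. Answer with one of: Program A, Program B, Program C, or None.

Total debts = (1,570 + 465 + 725 + 660) = 3,420; DTI = 3,420/7,900 = 43.3%.
LTV = 254,000/307,000 = 82.7%.
Reserves = 20,270/1,570 = 12.9 months.
Program A: score 613 < 620; DTI 43.3% ≤ 45%; LTV 82.7% ≤ 85%; reserves 12.9 ≥ 2 mo → does not qualify.
Program B: score 613 ≥ 580; DTI 43.3% ≤ 45%; LTV 82.7% ≤ 100%; reserves 12.9 ≥ 3 mo → qualifies.
Program C: score 613 < 700; DTI 43.3% ≤ 50%; LTV 82.7% ≤ 85%; reserves 12.9 ≥ 6 mo → does not qualify.

Program B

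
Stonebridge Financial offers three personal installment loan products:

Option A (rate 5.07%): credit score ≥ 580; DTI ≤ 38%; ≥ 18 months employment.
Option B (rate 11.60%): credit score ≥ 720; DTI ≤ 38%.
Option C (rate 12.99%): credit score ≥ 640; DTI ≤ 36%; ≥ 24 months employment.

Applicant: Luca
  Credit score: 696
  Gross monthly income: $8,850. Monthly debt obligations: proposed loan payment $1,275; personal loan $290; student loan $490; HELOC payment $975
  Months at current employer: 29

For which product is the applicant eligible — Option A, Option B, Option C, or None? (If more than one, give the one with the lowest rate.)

Option A

Total debts = (1,275 + 290 + 490 + 975) = 3,030; DTI = 3,030/8,850 = 34.2%.
Option A: score 696 ≥ 580; DTI 34.2% ≤ 38%; employment 29 ≥ 18 mo → qualifies.
Option B: score 696 < 720; DTI 34.2% ≤ 38% → does not qualify.
Option C: score 696 ≥ 640; DTI 34.2% ≤ 36%; employment 29 ≥ 24 mo → qualifies.
Qualifying: Option A, Option C. Lowest rate is 5.07% → Option A.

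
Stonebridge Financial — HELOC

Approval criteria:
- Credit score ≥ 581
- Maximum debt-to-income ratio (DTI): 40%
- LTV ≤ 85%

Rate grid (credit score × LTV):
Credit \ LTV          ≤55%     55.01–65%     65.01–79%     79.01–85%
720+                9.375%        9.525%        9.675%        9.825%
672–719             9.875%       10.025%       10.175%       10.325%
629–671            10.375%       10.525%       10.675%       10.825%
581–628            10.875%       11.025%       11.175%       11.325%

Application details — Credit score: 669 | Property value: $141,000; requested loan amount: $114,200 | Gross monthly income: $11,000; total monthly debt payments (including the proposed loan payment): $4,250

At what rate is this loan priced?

Credit score 669 ≥ 581; DTI = 4,250/11,000 = 38.6% ≤ 40%
LTV = 114,200/141,000 = 81% ≤ 85%
Score 669 is in the 629–671 band; LTV 81% is in the 79.01–85% band → 10.825%.

10.825%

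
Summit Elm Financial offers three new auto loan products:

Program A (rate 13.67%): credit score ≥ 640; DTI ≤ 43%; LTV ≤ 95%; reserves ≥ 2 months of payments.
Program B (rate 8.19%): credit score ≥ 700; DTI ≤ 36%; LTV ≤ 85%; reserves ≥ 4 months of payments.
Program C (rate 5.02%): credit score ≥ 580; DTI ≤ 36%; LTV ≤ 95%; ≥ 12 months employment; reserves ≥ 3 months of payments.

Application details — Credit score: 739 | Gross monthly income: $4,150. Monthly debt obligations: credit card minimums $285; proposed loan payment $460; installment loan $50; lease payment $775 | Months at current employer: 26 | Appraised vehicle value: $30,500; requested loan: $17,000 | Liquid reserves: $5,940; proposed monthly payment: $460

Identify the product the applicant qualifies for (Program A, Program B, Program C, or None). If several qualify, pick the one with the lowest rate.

Program A

Total debts = (285 + 460 + 50 + 775) = 1,570; DTI = 1,570/4,150 = 37.8%.
LTV = 17,000/30,500 = 55.7%.
Reserves = 5,940/460 = 12.9 months.
Program A: score 739 ≥ 640; DTI 37.8% ≤ 43%; LTV 55.7% ≤ 95%; reserves 12.9 ≥ 2 mo → qualifies.
Program B: score 739 ≥ 700; DTI 37.8% > 36%; LTV 55.7% ≤ 85%; reserves 12.9 ≥ 4 mo → does not qualify.
Program C: score 739 ≥ 580; DTI 37.8% > 36%; LTV 55.7% ≤ 95%; employment 26 ≥ 12 mo; reserves 12.9 ≥ 3 mo → does not qualify.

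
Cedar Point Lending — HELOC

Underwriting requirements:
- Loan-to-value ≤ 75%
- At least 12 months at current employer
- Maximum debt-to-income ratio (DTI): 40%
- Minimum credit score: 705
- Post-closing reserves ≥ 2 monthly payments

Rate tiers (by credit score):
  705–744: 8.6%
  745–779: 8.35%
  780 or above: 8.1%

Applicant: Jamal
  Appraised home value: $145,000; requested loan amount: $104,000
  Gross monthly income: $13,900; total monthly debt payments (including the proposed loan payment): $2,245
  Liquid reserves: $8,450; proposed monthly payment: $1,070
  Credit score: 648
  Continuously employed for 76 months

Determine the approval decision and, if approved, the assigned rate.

Denied

Credit score 648 < 705 (below minimum)
Liquid reserves cover 8,450/1,070 = 7.9 months — ≥ 2 required
Employment 76 ≥ 12 months
LTV: 104,000 ÷ 145,000 = 71.7%, within 75% cap
DTI: 2,245 ÷ 13,900 = 16.2%, within the 40% cap
Not all requirements met → denied.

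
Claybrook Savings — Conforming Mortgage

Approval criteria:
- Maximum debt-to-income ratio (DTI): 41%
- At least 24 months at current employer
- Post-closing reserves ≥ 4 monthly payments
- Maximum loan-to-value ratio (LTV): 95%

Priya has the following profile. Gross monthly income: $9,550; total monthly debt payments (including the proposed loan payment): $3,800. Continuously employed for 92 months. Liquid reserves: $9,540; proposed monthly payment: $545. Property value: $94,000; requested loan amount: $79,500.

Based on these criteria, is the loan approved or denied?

Approved

Debt-to-income = 3,800/9,550 = 39.8% — meets 41% limit
Employment 92 ≥ 24 months
Reserves = 9,540/545 = 17.5 months ≥ 4
LTV: 79,500 ÷ 94,000 = 84.6%, within 95% cap
All criteria satisfied.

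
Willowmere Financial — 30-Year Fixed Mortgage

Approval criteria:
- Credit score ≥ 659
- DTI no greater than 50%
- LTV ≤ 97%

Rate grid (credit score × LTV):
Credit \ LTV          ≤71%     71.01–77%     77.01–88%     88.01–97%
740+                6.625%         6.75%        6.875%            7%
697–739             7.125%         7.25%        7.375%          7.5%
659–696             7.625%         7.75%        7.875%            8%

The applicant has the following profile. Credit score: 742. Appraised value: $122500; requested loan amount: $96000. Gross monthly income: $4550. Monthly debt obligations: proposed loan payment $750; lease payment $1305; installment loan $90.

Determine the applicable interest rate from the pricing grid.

6.875%

Credit score 742 ≥ 659; Total monthly debts = (750 + 1,305 + 90) = 2,145. DTI = 2,145/4,550 = 47.1% ≤ 50%
LTV = 96,000/122,500 = 78.4% ≤ 97%
Score 742 is in the 740+ band; LTV 78.4% is in the 77.01–88% band → 6.875%.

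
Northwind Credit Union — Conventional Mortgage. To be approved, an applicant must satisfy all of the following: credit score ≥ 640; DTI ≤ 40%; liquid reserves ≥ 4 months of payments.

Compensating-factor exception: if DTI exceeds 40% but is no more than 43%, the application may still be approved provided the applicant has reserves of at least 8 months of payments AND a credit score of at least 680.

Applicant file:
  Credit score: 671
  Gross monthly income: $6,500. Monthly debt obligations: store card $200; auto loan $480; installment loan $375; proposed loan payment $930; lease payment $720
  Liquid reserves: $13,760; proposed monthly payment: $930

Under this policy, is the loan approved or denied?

Denied

Credit score 671 ≥ 640 (meets base)
Total debts = (200 + 480 + 375 + 930 + 720) = 2,705. DTI: 2,705 ÷ 6,500 = 41.6%, over the 40% base limit.
Reserves: 13,760 ÷ 930 = 14.8 months (meets 4-month minimum)
DTI 41.6% is within the 40%–43% exception band; checking compensating factors.
Reserves 14.8 ≥ 8 months; credit score 671 < 680.
Compensating-factor requirement not fully met.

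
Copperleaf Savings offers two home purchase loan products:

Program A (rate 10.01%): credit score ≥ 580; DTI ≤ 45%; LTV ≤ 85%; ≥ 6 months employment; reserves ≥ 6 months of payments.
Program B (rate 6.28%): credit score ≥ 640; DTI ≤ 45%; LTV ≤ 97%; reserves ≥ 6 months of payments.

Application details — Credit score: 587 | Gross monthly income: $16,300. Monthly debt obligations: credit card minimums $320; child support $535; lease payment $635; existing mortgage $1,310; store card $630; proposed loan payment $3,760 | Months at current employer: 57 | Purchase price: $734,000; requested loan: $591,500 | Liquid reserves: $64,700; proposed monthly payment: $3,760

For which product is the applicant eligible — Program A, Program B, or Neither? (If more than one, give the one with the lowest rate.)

Total debts = (320 + 535 + 635 + 1,310 + 630 + 3,760) = 7,190; DTI = 7,190/16,300 = 44.1%.
LTV = 591,500/734,000 = 80.6%.
Reserves = 64,700/3,760 = 17.2 months.
Program A: score 587 ≥ 580; DTI 44.1% ≤ 45%; LTV 80.6% ≤ 85%; employment 57 ≥ 6 mo; reserves 17.2 ≥ 6 mo → qualifies.
Program B: score 587 < 640; DTI 44.1% ≤ 45%; LTV 80.6% ≤ 97%; reserves 17.2 ≥ 6 mo → does not qualify.

Program A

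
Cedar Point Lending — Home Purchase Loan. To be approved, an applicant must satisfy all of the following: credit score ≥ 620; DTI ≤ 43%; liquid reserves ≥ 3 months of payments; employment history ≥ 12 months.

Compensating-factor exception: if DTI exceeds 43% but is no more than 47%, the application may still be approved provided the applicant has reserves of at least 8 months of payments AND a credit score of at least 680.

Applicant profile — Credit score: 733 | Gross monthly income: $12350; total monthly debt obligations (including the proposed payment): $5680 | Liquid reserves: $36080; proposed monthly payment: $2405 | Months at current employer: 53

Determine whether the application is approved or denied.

Credit score 733 ≥ 620 (meets base)
DTI: 5,680 ÷ 12,350 = 46%, over the 43% base limit.
Liquid reserves cover 36,080/2,405 = 15.0 months — ≥ 3 required
Employment 53 ≥ 12 months
46% falls in the override range (43%–47%), so the compensating-factor test applies.
Reserves 15.0 ≥ 8 months; credit score 733 ≥ 680.
Both compensating conditions met → exception applies.

Approved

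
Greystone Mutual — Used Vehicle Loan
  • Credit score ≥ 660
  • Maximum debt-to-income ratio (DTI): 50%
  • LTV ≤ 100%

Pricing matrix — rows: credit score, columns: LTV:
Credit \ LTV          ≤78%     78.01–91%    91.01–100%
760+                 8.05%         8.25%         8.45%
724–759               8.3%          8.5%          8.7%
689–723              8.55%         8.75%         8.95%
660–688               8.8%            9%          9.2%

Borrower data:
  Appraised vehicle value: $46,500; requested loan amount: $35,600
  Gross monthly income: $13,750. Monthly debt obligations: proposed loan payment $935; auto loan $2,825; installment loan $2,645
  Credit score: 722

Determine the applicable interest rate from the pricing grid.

8.55%

Credit score 722 ≥ 660; Total monthly debts = (935 + 2,825 + 2,645) = 6,405. Debt-to-income = 6,405/13,750 = 46.6% — meets 50% limit
LTV = 35,600/46,500 = 76.6% ≤ 100%
Credit 722 → row 689–723; LTV 76.6% → column ≤78%. Grid cell → 8.55%.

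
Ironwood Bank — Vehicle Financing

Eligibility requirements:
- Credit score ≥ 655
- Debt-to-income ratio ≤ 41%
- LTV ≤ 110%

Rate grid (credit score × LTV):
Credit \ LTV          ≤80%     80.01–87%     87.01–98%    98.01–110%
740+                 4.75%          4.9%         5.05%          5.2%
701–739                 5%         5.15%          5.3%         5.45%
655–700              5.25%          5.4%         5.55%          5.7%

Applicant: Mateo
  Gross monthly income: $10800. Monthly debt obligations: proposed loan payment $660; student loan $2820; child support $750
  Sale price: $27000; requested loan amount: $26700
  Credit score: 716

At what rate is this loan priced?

5.45%

Credit score 716 ≥ 655; Total monthly debts = (660 + 2,820 + 750) = 4,230. Debt-to-income = 4,230/10,800 = 39.2% — meets 41% limit
Loan-to-value = 26,700/27,000 = 98.9% — pass (110% max)
Score 716 is in the 701–739 band; LTV 98.9% is in the 98.01–110% band → 5.45%.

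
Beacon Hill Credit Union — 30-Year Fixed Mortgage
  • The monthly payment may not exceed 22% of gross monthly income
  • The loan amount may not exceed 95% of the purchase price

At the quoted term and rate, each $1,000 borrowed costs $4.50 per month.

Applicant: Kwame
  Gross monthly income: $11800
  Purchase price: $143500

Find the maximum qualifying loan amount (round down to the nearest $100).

Payment cap: 22% × $11,800 = $2,596/month.
At $4.50 per $1,000, that supports 2,596/4.50 × 1,000 ≈ $576,888 → $576,800.
LTV cap: 95% × $143,500 = $136,325 → $136,300.
Binding constraint: loan-to-value.

$136,300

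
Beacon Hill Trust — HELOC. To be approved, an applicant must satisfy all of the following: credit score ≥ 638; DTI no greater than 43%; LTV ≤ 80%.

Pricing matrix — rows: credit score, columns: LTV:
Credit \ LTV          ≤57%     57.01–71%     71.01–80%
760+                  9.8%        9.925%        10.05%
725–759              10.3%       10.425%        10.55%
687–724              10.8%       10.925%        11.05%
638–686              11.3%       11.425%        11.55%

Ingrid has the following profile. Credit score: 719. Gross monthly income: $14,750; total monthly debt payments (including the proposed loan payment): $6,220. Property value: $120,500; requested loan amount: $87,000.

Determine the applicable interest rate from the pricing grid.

11.05%

Credit score 719 ≥ 638; Debt-to-income = 6,220/14,750 = 42.2% — meets 43% limit
LTV: 87,000 ÷ 120,500 = 72.2%, within 80% cap
Score 719 is in the 687–724 band; LTV 72.2% is in the 71.01–80% band → 11.05%.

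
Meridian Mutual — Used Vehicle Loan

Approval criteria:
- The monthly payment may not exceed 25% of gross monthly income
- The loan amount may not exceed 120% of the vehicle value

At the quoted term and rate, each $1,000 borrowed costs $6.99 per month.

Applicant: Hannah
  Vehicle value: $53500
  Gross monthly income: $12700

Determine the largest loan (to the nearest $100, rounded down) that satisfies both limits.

$64,200

Payment cap: 25% × $12,700 = $3,175/month.
At $6.99 per $1,000, that supports 3,175/6.99 × 1,000 ≈ $454,220 → $454,200.
LTV cap: 120% × $53,500 = $64,200 → $64,200.
Binding constraint: loan-to-value.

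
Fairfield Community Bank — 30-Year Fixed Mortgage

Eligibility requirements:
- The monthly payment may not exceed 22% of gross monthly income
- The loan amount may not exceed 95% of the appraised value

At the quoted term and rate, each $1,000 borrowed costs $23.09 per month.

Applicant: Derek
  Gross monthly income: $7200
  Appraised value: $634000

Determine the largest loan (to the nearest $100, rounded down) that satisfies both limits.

Payment cap: 22% × $7,200 = $1,584/month.
At $23.09 per $1,000, that supports 1,584/23.09 × 1,000 ≈ $68,601 → $68,600.
LTV cap: 95% × $634,000 = $602,300 → $602,300.
Binding constraint: payment-to-income.

$68,600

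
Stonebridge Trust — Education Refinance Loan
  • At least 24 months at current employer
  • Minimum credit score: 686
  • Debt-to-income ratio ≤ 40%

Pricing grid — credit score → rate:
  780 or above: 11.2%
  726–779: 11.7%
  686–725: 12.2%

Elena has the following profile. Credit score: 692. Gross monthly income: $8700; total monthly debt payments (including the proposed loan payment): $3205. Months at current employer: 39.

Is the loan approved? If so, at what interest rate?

Credit score 692 ≥ 686 (meets minimum)
Employment 39 ≥ 24 months
DTI: 3,205 ÷ 8,700 = 36.8%, within the 40% cap
All requirements met. Score 692 falls in the 686–725 tier → 12.2%.

Approved at 12.2%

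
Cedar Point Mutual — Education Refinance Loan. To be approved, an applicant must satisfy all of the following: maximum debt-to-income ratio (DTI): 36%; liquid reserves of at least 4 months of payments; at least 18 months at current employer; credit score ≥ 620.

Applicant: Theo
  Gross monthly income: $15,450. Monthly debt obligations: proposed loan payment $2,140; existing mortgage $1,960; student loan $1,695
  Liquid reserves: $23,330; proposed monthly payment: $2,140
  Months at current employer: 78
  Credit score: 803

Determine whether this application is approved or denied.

Total monthly debts = (2,140 + 1,960 + 1,695) = 5,795. Debt-to-income = 5,795/15,450 = 37.5% — over 36% limit
Reserves = 23,330/2,140 = 10.9 months ≥ 4
Employment 78 ≥ 18 months
Credit score 803 ≥ 620 (meets)
Fails on DTI.

Denied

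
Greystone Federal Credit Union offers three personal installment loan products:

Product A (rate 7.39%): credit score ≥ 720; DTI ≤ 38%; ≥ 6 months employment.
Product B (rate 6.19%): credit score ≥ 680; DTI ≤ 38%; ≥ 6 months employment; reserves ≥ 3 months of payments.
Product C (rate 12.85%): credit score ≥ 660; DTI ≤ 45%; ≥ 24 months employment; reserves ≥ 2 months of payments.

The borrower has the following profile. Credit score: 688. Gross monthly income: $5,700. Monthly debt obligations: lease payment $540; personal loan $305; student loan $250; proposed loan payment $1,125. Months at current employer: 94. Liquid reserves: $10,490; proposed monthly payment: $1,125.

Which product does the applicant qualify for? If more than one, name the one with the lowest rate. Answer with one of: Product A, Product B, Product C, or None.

Product C

Total debts = (540 + 305 + 250 + 1,125) = 2,220; DTI = 2,220/5,700 = 38.9%.
Reserves = 10,490/1,125 = 9.3 months.
Product A: score 688 < 720; DTI 38.9% > 38%; employment 94 ≥ 6 mo → does not qualify.
Product B: score 688 ≥ 680; DTI 38.9% > 38%; employment 94 ≥ 6 mo; reserves 9.3 ≥ 3 mo → does not qualify.
Product C: score 688 ≥ 660; DTI 38.9% ≤ 45%; employment 94 ≥ 24 mo; reserves 9.3 ≥ 2 mo → qualifies.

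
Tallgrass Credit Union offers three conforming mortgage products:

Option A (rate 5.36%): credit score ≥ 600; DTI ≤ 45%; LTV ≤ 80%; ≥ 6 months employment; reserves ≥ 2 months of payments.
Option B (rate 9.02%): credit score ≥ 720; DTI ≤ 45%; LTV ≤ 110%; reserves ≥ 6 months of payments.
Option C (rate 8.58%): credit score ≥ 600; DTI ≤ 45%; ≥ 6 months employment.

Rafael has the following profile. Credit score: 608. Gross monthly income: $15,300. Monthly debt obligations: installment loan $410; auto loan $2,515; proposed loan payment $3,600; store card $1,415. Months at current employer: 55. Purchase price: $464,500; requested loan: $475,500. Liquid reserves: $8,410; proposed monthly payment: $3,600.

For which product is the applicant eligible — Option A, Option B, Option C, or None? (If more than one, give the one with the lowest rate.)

Total debts = (410 + 2,515 + 3,600 + 1,415) = 7,940; DTI = 7,940/15,300 = 51.9%.
LTV = 475,500/464,500 = 102.4%.
Reserves = 8,410/3,600 = 2.3 months.
Option A: score 608 ≥ 600; DTI 51.9% > 45%; LTV 102.4% > 80%; employment 55 ≥ 6 mo; reserves 2.3 ≥ 2 mo → does not qualify.
Option B: score 608 < 720; DTI 51.9% > 45%; LTV 102.4% ≤ 110%; reserves 2.3 < 6 mo → does not qualify.
Option C: score 608 ≥ 600; DTI 51.9% > 45%; employment 55 ≥ 6 mo → does not qualify.

None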